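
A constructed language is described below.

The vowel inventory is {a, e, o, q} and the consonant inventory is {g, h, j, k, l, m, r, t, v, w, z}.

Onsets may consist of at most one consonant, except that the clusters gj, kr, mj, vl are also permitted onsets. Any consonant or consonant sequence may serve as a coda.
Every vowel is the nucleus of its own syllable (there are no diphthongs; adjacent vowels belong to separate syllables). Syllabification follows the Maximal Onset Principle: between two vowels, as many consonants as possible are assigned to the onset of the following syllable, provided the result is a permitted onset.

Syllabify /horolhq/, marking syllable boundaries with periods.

The vowels are o, o, q — 3 nuclei, so 3 syllables.
/o…o/ gap (V1→V2): /r/ is a single consonant, so it becomes the next onset.
/o…q/ gap (V2→V3): /lh/ — longest licit onset from the right is /h/, leaving /l/ as coda.

ho.rol.hq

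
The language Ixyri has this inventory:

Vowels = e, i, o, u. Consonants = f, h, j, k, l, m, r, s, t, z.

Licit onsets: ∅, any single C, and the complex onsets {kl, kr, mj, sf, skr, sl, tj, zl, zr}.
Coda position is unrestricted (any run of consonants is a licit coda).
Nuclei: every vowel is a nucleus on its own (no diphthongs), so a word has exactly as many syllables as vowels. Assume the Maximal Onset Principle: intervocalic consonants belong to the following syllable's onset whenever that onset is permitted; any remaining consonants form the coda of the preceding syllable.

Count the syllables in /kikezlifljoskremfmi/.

Vowels present: i, e, i, o, e, i; each is a nucleus, giving 6 syllables.

6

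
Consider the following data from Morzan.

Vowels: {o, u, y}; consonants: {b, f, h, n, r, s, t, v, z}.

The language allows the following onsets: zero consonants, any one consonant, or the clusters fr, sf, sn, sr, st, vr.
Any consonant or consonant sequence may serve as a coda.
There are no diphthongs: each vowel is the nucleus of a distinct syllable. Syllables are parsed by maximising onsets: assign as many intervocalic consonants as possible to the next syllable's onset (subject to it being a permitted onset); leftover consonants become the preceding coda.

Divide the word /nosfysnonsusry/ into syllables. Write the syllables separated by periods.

no.sfy.snon.su.sry

Vowels present: o, y, o, u, y; each is a nucleus, giving 5 syllables.
V1 /o/ – V2 /y/: /sf/ is a licit onset in full, so it all attaches to the next syllable.
V2 /y/ – V3 /o/: /sn/ is a licit onset in full, so it all attaches to the next syllable.
V3 /o/ – V4 /u/: /ns/ splits as /n/ + /s/ (/s/ is the longest suffix that is a licit onset).
V4 /u/ – V5 /y/: /sr/ is a licit onset in full, so it all attaches to the next syllable.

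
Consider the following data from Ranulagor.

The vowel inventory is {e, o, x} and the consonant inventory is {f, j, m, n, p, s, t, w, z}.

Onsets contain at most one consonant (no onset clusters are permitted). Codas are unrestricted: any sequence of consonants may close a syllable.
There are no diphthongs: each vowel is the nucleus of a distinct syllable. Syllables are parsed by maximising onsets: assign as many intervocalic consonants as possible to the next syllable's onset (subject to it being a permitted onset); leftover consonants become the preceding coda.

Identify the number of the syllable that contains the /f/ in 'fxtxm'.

Nuclei (vowels): x, x → 2 syllables.
Between /x/ (V1) and /x/ (V2): /t/ → onset of the next syllable (single consonants are always licit onsets).
So the parse is fx.txm.
The /f/ is in the onset of syllable 1 (/fx/).

1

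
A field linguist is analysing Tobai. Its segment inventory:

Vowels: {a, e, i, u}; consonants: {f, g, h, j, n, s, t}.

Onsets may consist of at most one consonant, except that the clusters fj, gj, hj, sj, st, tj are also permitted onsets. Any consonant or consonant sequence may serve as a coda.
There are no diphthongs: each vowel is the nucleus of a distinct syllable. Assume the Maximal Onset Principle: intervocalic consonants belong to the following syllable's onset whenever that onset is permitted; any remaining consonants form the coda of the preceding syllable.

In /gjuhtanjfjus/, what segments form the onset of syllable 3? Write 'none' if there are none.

fj

The vowels are u, a, u — 3 nuclei, so 3 syllables.
σ1/σ2 boundary: /ht/; trying suffixes from longest down, /t/ is the first permitted one, so coda /h/ | onset /t/.
σ2/σ3 boundary: /njfj/ splits as /nj/ + /fj/ (/fj/ is the longest suffix that is a licit onset).
Result: gjuh.tanj.fjus.
Syllable 3 is /fjus/: onset /fj/, nucleus /u/, coda /s/.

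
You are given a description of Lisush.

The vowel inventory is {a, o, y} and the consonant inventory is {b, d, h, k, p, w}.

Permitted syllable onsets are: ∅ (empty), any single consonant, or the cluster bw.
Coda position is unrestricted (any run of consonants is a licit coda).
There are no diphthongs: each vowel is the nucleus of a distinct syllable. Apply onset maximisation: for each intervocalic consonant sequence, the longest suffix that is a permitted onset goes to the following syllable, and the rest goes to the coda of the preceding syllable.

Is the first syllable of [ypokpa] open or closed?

The vowels are y, o, a — 3 nuclei, so 3 syllables.
V1 /y/ – V2 /o/: /p/ is a single consonant, so it becomes the next onset.
V2 /o/ – V3 /a/: /kp/; trying suffixes from longest down, /p/ is the first permitted one, so coda /k/ | onset /p/.
Putting it together: y.pok.pa.
Syllable 1 is /y/; it ends in its nucleus with no coda, so it is open.

open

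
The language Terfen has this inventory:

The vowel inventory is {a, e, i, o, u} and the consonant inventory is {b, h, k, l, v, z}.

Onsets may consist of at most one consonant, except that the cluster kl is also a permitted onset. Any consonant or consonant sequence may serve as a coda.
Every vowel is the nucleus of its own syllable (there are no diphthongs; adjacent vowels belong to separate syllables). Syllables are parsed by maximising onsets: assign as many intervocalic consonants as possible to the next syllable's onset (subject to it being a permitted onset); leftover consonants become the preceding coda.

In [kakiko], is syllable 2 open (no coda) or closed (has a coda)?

The vowels are a, i, o — 3 nuclei, so 3 syllables.
σ1/σ2 boundary: /k/ is a single consonant, so it becomes the next onset.
σ2/σ3 boundary: just /k/ — single C goes to the following onset.
Putting it together: ka.ki.ko.
Syllable 2 is /ki/; it ends in its nucleus with no coda, so it is open.

open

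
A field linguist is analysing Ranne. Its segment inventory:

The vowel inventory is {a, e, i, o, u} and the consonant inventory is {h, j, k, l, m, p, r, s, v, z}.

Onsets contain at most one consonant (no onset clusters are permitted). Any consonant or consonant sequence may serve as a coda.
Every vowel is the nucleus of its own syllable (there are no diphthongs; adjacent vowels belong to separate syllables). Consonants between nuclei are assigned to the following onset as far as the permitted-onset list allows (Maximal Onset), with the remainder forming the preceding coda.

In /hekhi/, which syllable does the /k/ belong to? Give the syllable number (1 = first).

The vowels are e, i — 2 nuclei, so 2 syllables.
σ1/σ2 boundary: /kh/; trying suffixes from longest down, /h/ is the first permitted one, so coda /k/ | onset /h/.
Syllabification: hek.hi.
The /k/ is in the coda of syllable 1 (/hek/).

1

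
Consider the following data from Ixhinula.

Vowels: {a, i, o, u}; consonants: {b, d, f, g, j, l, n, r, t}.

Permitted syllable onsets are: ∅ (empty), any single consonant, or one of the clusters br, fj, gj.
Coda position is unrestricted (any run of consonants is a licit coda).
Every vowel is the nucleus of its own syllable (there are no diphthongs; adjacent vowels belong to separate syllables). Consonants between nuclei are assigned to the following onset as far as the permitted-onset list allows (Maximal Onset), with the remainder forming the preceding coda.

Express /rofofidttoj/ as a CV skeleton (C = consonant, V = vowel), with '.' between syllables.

CV.CV.CVCC.CVC

Vowels present: o, o, i, o; each is a nucleus, giving 4 syllables.
/o…o/ gap (V1→V2): /f/ → onset of the next syllable (single consonants are always licit onsets).
/o…i/ gap (V2→V3): /f/ → onset of the next syllable (single consonants are always licit onsets).
/i…o/ gap (V3→V4): /dtt/ splits as /dt/ + /t/ (/t/ is the longest suffix that is a licit onset).
Result: ro.fo.fidt.toj.
Mapping each syllable to C/V: /ro/ → CV, /fo/ → CV, /fidt/ → CVCC, /toj/ → CVC.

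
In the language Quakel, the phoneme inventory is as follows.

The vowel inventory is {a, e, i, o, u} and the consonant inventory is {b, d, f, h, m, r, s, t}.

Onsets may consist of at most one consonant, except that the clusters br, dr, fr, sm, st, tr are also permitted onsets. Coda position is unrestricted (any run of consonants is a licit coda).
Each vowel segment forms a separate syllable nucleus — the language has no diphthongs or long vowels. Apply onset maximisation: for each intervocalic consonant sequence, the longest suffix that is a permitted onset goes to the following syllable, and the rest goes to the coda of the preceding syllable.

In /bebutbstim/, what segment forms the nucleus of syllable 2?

u

Vowels present: e, u, i; each is a nucleus, giving 3 syllables.
The second nucleus (vowel 2 from the left) is /u/.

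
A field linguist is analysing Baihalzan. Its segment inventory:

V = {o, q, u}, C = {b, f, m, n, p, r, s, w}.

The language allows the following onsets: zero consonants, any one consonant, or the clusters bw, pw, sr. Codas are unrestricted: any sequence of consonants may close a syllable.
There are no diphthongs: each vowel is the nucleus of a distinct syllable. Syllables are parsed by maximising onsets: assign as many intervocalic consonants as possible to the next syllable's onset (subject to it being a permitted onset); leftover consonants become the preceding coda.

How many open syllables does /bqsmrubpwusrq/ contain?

Vowels present: q, u, u, q; each is a nucleus, giving 4 syllables.
σ1/σ2 boundary: /smr/ — longest licit onset from the right is /r/, leaving /sm/ as coda.
σ2/σ3 boundary: /bpw/ — longest licit onset from the right is /pw/, leaving /b/ as coda.
σ3/σ4 boundary: /sr/ is a licit onset in full, so it all attaches to the next syllable.
So the parse is bqsm.rub.pwu.srq.
Classifying each syllable: /bqsm/ (closed), /rub/ (closed), /pwu/ (open), /srq/ (open).
Open syllables: 2.

2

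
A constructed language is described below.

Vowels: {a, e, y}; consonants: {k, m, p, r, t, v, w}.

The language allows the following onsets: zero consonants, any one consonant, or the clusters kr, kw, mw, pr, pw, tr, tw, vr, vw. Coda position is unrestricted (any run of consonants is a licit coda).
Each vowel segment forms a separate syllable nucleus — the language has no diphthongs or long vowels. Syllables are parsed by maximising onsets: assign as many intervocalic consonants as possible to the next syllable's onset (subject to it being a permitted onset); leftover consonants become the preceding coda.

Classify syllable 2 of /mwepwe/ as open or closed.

open

Vowels present: e, e; each is a nucleus, giving 2 syllables.
/e…e/ gap (V1→V2): cluster /pw/ — /pw/ is itself a permitted onset, so the whole cluster goes right; preceding coda = ∅.
Putting it together: mwe.pwe.
Syllable 2 is /pwe/; it ends in its nucleus with no coda, so it is open.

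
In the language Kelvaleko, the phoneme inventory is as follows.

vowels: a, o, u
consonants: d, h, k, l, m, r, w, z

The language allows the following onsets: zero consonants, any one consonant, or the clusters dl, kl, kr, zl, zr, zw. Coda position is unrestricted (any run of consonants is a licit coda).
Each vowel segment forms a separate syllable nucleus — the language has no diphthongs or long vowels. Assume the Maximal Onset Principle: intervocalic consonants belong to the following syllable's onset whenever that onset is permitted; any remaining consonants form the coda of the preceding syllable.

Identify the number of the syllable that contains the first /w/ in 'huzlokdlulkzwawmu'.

Vowels present: u, o, u, a, u; each is a nucleus, giving 5 syllables.
σ1/σ2 boundary: /zl/ is a licit onset in full, so it all attaches to the next syllable.
σ2/σ3 boundary: /kdl/; trying suffixes from longest down, /dl/ is the first permitted one, so coda /k/ | onset /dl/.
σ3/σ4 boundary: /lkzw/; trying suffixes from longest down, /zw/ is the first permitted one, so coda /lk/ | onset /zw/.
σ4/σ5 boundary: cluster /wm/ — the longest permitted-onset suffix is /m/; onset = /m/, preceding coda = /w/.
Putting it together: hu.zlok.dlulk.zwaw.mu.
The first /w/ is in the onset of syllable 4 (/zwaw/).

4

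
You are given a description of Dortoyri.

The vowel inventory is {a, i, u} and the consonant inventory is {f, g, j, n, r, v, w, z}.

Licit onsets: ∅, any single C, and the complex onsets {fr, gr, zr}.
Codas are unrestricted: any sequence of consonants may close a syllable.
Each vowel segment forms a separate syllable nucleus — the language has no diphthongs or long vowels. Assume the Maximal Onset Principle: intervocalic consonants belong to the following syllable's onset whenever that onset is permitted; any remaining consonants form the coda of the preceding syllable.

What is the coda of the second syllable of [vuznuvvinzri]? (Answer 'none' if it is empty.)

Vowels present: u, u, i, i; each is a nucleus, giving 4 syllables.
Between /u/ (V1) and /u/ (V2): cluster /zn/ — the longest permitted-onset suffix is /n/; onset = /n/, preceding coda = /z/.
Between /u/ (V2) and /i/ (V3): /vv/; trying suffixes from longest down, /v/ is the first permitted one, so coda /v/ | onset /v/.
Between /i/ (V3) and /i/ (V4): cluster /nzr/ — the longest permitted-onset suffix is /zr/; onset = /zr/, preceding coda = /n/.
Putting it together: vuz.nuv.vin.zri.
Syllable 2 is /nuv/: onset /n/, nucleus /u/, coda /v/.

v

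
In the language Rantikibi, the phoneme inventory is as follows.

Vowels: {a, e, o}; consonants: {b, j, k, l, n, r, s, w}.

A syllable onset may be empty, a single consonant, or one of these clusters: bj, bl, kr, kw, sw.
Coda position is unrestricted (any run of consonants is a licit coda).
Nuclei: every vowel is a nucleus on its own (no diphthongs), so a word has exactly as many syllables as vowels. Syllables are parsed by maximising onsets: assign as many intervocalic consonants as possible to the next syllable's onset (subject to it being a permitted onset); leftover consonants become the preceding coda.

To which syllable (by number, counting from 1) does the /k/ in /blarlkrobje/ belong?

The vowels are a, o, e — 3 nuclei, so 3 syllables.
/a…o/ gap (V1→V2): /rlkr/ — longest licit onset from the right is /kr/, leaving /rl/ as coda.
/o…e/ gap (V2→V3): /bj/ is a licit onset in full, so it all attaches to the next syllable.
Putting it together: blarl.kro.bje.
The /k/ is in the onset of syllable 2 (/kro/).

2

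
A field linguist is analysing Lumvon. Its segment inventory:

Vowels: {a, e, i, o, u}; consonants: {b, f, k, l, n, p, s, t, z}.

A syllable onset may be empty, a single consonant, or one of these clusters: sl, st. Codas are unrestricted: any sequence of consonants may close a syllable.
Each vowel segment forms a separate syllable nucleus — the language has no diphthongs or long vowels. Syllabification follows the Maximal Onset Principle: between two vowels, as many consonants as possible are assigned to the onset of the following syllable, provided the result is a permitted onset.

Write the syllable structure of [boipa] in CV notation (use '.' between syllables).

Nuclei (vowels): o, i, a → 3 syllables.
V1 /o/ – V2 /i/: hiatus — the boundary sits between the two vowels.
V2 /i/ – V3 /a/: /p/ → onset of the next syllable (single consonants are always licit onsets).
Result: bo.i.pa.
Mapping each syllable to C/V: /bo/ → CV, /i/ → V, /pa/ → CV.

CV.V.CV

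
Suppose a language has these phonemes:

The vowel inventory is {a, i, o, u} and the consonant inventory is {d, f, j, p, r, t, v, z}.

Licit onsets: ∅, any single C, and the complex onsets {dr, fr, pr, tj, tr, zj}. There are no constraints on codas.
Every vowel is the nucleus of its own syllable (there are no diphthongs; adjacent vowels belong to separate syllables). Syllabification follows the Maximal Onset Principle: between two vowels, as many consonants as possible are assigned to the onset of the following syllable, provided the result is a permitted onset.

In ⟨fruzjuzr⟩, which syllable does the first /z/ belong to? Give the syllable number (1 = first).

2

Vowels present: u, u; each is a nucleus, giving 2 syllables.
/u…u/ gap (V1→V2): /zj/ is a licit onset in full, so it all attaches to the next syllable.
Syllabification: fru.zjuzr.
The first /z/ is in the onset of syllable 2 (/zjuzr/).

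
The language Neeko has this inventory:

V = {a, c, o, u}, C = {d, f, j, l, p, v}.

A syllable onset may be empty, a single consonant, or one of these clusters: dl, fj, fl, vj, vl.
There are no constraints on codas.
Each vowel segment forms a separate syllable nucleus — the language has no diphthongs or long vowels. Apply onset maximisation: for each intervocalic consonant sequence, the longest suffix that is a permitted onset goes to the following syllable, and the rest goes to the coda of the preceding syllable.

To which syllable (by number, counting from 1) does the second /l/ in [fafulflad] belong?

3

Nuclei (vowels): a, u, a → 3 syllables.
σ1/σ2 boundary: just /f/ — single C goes to the following onset.
σ2/σ3 boundary: /lfl/ splits as /l/ + /fl/ (/fl/ is the longest suffix that is a licit onset).
Putting it together: fa.ful.flad.
The second /l/ is in the onset of syllable 3 (/flad/).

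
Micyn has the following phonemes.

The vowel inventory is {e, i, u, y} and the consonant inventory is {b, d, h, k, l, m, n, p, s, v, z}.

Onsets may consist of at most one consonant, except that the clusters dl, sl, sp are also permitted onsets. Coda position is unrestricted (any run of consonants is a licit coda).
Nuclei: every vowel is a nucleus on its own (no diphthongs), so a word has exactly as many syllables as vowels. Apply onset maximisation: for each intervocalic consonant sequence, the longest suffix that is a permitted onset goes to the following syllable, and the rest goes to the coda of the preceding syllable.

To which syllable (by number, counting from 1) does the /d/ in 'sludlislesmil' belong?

Vowels present: u, i, e, i; each is a nucleus, giving 4 syllables.
Between /u/ (V1) and /i/ (V2): /dl/ is a licit onset in full, so it all attaches to the next syllable.
Between /i/ (V2) and /e/ (V3): cluster /sl/ — /sl/ is itself a permitted onset, so the whole cluster goes right; preceding coda = ∅.
Between /e/ (V3) and /i/ (V4): /sm/ splits as /s/ + /m/ (/m/ is the longest suffix that is a licit onset).
Putting it together: slu.dli.sles.mil.
The /d/ is in the onset of syllable 2 (/dli/).

2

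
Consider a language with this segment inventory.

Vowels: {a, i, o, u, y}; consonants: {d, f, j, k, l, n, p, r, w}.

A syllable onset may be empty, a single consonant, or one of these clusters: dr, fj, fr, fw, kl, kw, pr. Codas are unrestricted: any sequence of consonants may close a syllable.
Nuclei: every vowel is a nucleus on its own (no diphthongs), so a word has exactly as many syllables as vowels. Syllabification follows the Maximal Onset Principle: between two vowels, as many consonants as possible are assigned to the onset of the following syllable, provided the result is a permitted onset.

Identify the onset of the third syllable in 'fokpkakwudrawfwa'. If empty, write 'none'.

kw

The vowels are o, a, u, a, a — 5 nuclei, so 5 syllables.
V1 /o/ – V2 /a/: /kpk/; trying suffixes from longest down, /k/ is the first permitted one, so coda /kp/ | onset /k/.
V2 /a/ – V3 /u/: cluster /kw/ — /kw/ is itself a permitted onset, so the whole cluster goes right; preceding coda = ∅.
V3 /u/ – V4 /a/: cluster /dr/ — /dr/ is itself a permitted onset, so the whole cluster goes right; preceding coda = ∅.
V4 /a/ – V5 /a/: cluster /wfw/ — the longest permitted-onset suffix is /fw/; onset = /fw/, preceding coda = /w/.
Syllabification: fokp.ka.kwu.draw.fwa.
Syllable 3 is /kwu/: onset /kw/, nucleus /u/, coda ∅.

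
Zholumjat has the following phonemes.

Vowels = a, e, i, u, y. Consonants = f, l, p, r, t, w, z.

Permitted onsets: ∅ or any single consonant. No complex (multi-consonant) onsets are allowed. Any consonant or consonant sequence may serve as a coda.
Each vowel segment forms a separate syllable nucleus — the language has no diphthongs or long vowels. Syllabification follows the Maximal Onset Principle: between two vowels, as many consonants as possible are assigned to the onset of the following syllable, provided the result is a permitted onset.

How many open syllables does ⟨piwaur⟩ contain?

2

Vowels present: i, a, u; each is a nucleus, giving 3 syllables.
V1 /i/ – V2 /a/: just /w/ — single C goes to the following onset.
V2 /a/ – V3 /u/: nothing intervenes; syllable break is V.V.
So the parse is pi.wa.ur.
Classifying each syllable: /pi/ (open), /wa/ (open), /ur/ (closed).
Open syllables: 2.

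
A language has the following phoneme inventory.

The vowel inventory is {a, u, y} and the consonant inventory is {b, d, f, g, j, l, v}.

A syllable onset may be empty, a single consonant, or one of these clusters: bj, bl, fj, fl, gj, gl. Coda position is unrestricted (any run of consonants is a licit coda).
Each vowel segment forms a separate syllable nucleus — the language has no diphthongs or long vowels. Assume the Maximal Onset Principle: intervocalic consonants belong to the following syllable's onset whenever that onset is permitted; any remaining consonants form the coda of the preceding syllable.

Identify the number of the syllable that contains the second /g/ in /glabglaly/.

Nuclei (vowels): a, a, y → 3 syllables.
σ1/σ2 boundary: /bgl/; trying suffixes from longest down, /gl/ is the first permitted one, so coda /b/ | onset /gl/.
σ2/σ3 boundary: /l/ → onset of the next syllable (single consonants are always licit onsets).
Result: glab.gla.ly.
The second /g/ is in the onset of syllable 2 (/gla/).

2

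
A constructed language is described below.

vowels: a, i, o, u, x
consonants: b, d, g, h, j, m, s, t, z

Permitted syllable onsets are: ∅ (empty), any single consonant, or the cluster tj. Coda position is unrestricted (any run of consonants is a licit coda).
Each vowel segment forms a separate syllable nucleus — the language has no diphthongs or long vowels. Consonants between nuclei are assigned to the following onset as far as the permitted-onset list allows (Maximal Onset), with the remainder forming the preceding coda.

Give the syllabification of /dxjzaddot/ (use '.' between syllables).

dxj.zad.dot

Vowels present: x, a, o; each is a nucleus, giving 3 syllables.
V1 /x/ – V2 /a/: /jz/; trying suffixes from longest down, /z/ is the first permitted one, so coda /j/ | onset /z/.
V2 /a/ – V3 /o/: cluster /dd/ — the longest permitted-onset suffix is /d/; onset = /d/, preceding coda = /d/.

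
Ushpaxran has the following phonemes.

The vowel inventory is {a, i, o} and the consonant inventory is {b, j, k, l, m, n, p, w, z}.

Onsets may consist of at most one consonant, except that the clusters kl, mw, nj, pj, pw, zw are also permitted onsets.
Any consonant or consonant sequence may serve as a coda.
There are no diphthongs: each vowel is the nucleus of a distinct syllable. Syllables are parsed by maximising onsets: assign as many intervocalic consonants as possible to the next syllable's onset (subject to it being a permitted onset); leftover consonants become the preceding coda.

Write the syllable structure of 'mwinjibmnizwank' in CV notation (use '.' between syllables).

Vowels present: i, i, i, a; each is a nucleus, giving 4 syllables.
σ1/σ2 boundary: /nj/ is a licit onset in full, so it all attaches to the next syllable.
σ2/σ3 boundary: /bmn/ splits as /bm/ + /n/ (/n/ is the longest suffix that is a licit onset).
σ3/σ4 boundary: cluster /zw/ — /zw/ is itself a permitted onset, so the whole cluster goes right; preceding coda = ∅.
Result: mwi.njibm.ni.zwank.
Mapping each syllable to C/V: /mwi/ → CCV, /njibm/ → CCVCC, /ni/ → CV, /zwank/ → CCVCC.

CCV.CCVCC.CV.CCVCC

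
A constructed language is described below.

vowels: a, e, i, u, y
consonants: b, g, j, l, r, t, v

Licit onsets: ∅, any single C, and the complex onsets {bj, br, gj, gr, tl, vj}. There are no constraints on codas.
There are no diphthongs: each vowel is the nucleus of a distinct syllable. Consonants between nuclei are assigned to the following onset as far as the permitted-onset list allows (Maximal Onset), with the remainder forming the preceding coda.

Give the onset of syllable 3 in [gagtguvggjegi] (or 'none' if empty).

Vowels present: a, u, e, i; each is a nucleus, giving 4 syllables.
/a…u/ gap (V1→V2): /gtg/; trying suffixes from longest down, /g/ is the first permitted one, so coda /gt/ | onset /g/.
/u…e/ gap (V2→V3): cluster /vggj/ — the longest permitted-onset suffix is /gj/; onset = /gj/, preceding coda = /vg/.
/e…i/ gap (V3→V4): /g/ → onset of the next syllable (single consonants are always licit onsets).
Putting it together: gagt.guvg.gje.gi.
Syllable 3 is /gje/: onset /gj/, nucleus /e/, coda ∅.

gj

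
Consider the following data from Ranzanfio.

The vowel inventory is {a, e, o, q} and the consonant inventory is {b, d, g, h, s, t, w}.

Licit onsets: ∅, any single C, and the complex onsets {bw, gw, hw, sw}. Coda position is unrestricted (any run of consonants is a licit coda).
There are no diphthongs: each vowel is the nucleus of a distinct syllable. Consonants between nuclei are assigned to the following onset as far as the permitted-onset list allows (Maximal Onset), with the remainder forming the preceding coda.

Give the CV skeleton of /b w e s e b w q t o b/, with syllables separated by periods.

The vowels are e, e, q, o — 4 nuclei, so 4 syllables.
/e…e/ gap (V1→V2): /s/ → onset of the next syllable (single consonants are always licit onsets).
/e…q/ gap (V2→V3): /bw/ — entire cluster is a permitted onset → onset /bw/, coda ∅.
/q…o/ gap (V3→V4): /t/ → onset of the next syllable (single consonants are always licit onsets).
Putting it together: bwe.se.bwq.tob.
Mapping each syllable to C/V: /bwe/ → CCV, /se/ → CV, /bwq/ → CCV, /tob/ → CVC.

CCV.CV.CCV.CVC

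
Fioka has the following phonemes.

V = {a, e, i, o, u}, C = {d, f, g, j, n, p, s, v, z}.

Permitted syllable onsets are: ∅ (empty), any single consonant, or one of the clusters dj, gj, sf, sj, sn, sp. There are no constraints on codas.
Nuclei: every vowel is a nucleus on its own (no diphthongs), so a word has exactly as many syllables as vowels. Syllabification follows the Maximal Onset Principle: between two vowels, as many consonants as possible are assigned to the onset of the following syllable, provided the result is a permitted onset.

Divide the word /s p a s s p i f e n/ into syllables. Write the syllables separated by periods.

spas.spi.fen

Nuclei (vowels): a, i, e → 3 syllables.
σ1/σ2 boundary: /ssp/; trying suffixes from longest down, /sp/ is the first permitted one, so coda /s/ | onset /sp/.
σ2/σ3 boundary: /f/ → onset of the next syllable (single consonants are always licit onsets).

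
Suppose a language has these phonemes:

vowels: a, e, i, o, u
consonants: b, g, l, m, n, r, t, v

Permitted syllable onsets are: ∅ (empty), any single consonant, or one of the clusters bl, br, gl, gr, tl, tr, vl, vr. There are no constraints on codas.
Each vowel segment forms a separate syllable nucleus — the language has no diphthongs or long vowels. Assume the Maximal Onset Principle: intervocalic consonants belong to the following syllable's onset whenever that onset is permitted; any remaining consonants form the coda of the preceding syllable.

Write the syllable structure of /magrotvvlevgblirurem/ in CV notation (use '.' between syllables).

CV.CCVCC.CCVCC.CCV.CV.CVC

Vowels present: a, o, e, i, u, e; each is a nucleus, giving 6 syllables.
V1 /a/ – V2 /o/: /gr/ — entire cluster is a permitted onset → onset /gr/, coda ∅.
V2 /o/ – V3 /e/: /tvvl/ splits as /tv/ + /vl/ (/vl/ is the longest suffix that is a licit onset).
V3 /e/ – V4 /i/: /vgbl/ splits as /vg/ + /bl/ (/bl/ is the longest suffix that is a licit onset).
V4 /i/ – V5 /u/: /r/ → onset of the next syllable (single consonants are always licit onsets).
V5 /u/ – V6 /e/: just /r/ — single C goes to the following onset.
Result: ma.grotv.vlevg.bli.ru.rem.
Mapping each syllable to C/V: /ma/ → CV, /grotv/ → CCVCC, /vlevg/ → CCVCC, /bli/ → CCV, /ru/ → CV, /rem/ → CVC.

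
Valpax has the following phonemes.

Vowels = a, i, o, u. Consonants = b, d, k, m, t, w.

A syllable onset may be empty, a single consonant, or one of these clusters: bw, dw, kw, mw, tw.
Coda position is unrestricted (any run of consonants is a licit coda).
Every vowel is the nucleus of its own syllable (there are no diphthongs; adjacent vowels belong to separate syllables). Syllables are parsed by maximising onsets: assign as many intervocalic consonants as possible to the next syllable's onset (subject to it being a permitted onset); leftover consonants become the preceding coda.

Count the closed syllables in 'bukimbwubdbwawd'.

3

The vowels are u, i, u, a — 4 nuclei, so 4 syllables.
σ1/σ2 boundary: just /k/ — single C goes to the following onset.
σ2/σ3 boundary: /mbw/; trying suffixes from longest down, /bw/ is the first permitted one, so coda /m/ | onset /bw/.
σ3/σ4 boundary: /bdbw/ splits as /bd/ + /bw/ (/bw/ is the longest suffix that is a licit onset).
So the parse is bu.kim.bwubd.bwawd.
Classifying each syllable: /bu/ (open), /kim/ (closed), /bwubd/ (closed), /bwawd/ (closed).
Closed syllables: 3.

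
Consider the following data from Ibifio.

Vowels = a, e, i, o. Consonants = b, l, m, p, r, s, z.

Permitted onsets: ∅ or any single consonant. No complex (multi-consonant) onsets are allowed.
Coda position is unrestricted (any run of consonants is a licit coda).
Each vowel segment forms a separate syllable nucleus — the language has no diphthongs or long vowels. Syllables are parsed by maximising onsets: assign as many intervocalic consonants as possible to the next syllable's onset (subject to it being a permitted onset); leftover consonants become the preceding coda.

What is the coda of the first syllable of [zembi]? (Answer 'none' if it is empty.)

m

Nuclei (vowels): e, i → 2 syllables.
/e…i/ gap (V1→V2): /mb/ — longest licit onset from the right is /b/, leaving /m/ as coda.
Syllabification: zem.bi.
Syllable 1 is /zem/: onset /z/, nucleus /e/, coda /m/.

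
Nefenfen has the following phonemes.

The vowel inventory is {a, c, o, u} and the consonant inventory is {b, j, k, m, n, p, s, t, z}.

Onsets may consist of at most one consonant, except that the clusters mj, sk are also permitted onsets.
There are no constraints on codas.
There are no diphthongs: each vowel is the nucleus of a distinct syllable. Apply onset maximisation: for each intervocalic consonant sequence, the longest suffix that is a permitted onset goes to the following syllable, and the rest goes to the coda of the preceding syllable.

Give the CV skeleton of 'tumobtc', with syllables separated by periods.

Vowels present: u, o, c; each is a nucleus, giving 3 syllables.
V1 /u/ – V2 /o/: /m/ → onset of the next syllable (single consonants are always licit onsets).
V2 /o/ – V3 /c/: cluster /bt/ — the longest permitted-onset suffix is /t/; onset = /t/, preceding coda = /b/.
Putting it together: tu.mob.tc.
Mapping each syllable to C/V: /tu/ → CV, /mob/ → CVC, /tc/ → CV.

CV.CVC.CV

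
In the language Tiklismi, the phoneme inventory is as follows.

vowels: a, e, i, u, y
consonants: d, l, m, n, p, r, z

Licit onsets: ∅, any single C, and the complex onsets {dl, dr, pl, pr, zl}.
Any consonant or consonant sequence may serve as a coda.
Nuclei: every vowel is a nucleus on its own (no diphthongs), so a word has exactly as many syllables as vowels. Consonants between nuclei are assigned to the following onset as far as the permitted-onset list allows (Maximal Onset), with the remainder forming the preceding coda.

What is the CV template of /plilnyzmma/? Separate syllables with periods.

The vowels are i, y, a — 3 nuclei, so 3 syllables.
σ1/σ2 boundary: cluster /ln/ — the longest permitted-onset suffix is /n/; onset = /n/, preceding coda = /l/.
σ2/σ3 boundary: cluster /zmm/ — the longest permitted-onset suffix is /m/; onset = /m/, preceding coda = /zm/.
Putting it together: plil.nyzm.ma.
Mapping each syllable to C/V: /plil/ → CCVC, /nyzm/ → CVCC, /ma/ → CV.

CCVC.CVCC.CV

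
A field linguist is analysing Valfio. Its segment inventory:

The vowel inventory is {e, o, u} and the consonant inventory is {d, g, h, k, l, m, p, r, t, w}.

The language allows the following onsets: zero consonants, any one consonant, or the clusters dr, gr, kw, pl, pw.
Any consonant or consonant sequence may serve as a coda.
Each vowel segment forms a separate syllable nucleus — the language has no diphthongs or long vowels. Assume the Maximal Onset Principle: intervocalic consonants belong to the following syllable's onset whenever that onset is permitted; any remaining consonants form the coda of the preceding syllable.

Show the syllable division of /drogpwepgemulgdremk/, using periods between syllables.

The vowels are o, e, e, u, e — 5 nuclei, so 5 syllables.
Between /o/ (V1) and /e/ (V2): /gpw/ splits as /g/ + /pw/ (/pw/ is the longest suffix that is a licit onset).
Between /e/ (V2) and /e/ (V3): cluster /pg/ — the longest permitted-onset suffix is /g/; onset = /g/, preceding coda = /p/.
Between /e/ (V3) and /u/ (V4): /m/ is a single consonant, so it becomes the next onset.
Between /u/ (V4) and /e/ (V5): /lgdr/ splits as /lg/ + /dr/ (/dr/ is the longest suffix that is a licit onset).

drog.pwep.ge.mulg.dremk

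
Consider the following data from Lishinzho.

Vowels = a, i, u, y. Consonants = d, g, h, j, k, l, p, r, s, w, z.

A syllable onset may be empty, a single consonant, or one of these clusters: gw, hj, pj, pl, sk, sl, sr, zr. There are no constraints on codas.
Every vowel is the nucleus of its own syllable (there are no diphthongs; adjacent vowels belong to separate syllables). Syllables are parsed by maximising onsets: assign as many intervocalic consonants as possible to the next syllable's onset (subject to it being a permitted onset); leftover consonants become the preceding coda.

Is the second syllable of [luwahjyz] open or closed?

The vowels are u, a, y — 3 nuclei, so 3 syllables.
/u…a/ gap (V1→V2): /w/ is a single consonant, so it becomes the next onset.
/a…y/ gap (V2→V3): /hj/ is a licit onset in full, so it all attaches to the next syllable.
Syllabification: lu.wa.hjyz.
Syllable 2 is /wa/; it ends in its nucleus with no coda, so it is open.

open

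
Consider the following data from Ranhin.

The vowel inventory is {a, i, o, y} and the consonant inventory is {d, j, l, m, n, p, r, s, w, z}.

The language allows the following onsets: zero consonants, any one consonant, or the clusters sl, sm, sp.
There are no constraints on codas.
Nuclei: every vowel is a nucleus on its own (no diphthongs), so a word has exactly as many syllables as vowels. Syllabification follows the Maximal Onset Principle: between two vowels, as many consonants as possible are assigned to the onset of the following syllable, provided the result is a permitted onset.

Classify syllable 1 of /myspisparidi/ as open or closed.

open

Vowels present: y, i, a, i, i; each is a nucleus, giving 5 syllables.
V1 /y/ – V2 /i/: /sp/ is a licit onset in full, so it all attaches to the next syllable.
V2 /i/ – V3 /a/: /sp/ is a licit onset in full, so it all attaches to the next syllable.
V3 /a/ – V4 /i/: /r/ is a single consonant, so it becomes the next onset.
V4 /i/ – V5 /i/: just /d/ — single C goes to the following onset.
So the parse is my.spi.spa.ri.di.
Syllable 1 is /my/; it ends in its nucleus with no coda, so it is open.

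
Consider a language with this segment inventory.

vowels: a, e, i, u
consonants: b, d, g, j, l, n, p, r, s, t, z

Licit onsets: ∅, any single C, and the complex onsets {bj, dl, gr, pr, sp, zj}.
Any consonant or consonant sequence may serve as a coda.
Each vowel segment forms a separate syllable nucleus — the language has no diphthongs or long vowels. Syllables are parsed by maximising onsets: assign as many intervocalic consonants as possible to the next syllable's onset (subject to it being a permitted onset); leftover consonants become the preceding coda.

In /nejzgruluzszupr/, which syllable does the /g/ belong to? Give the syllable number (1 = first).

Nuclei (vowels): e, u, u, u → 4 syllables.
Between /e/ (V1) and /u/ (V2): /jzgr/; trying suffixes from longest down, /gr/ is the first permitted one, so coda /jz/ | onset /gr/.
Between /u/ (V2) and /u/ (V3): /l/ → onset of the next syllable (single consonants are always licit onsets).
Between /u/ (V3) and /u/ (V4): cluster /zsz/ — the longest permitted-onset suffix is /z/; onset = /z/, preceding coda = /zs/.
Putting it together: nejz.gru.luzs.zupr.
The /g/ is in the onset of syllable 2 (/gru/).

2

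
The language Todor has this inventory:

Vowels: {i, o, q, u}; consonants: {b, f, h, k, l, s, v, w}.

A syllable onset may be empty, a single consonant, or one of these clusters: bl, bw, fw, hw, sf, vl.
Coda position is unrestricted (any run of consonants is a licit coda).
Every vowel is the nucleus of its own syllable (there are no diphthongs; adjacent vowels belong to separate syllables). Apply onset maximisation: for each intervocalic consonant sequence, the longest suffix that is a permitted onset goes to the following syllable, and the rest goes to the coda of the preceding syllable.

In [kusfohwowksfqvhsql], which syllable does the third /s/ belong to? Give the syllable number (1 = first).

5

The vowels are u, o, o, q, q — 5 nuclei, so 5 syllables.
σ1/σ2 boundary: cluster /sf/ — /sf/ is itself a permitted onset, so the whole cluster goes right; preceding coda = ∅.
σ2/σ3 boundary: /hw/ is a licit onset in full, so it all attaches to the next syllable.
σ3/σ4 boundary: cluster /wksf/ — the longest permitted-onset suffix is /sf/; onset = /sf/, preceding coda = /wk/.
σ4/σ5 boundary: /vhs/; trying suffixes from longest down, /s/ is the first permitted one, so coda /vh/ | onset /s/.
Syllabification: ku.sfo.hwowk.sfqvh.sql.
The third /s/ is in the onset of syllable 5 (/sql/).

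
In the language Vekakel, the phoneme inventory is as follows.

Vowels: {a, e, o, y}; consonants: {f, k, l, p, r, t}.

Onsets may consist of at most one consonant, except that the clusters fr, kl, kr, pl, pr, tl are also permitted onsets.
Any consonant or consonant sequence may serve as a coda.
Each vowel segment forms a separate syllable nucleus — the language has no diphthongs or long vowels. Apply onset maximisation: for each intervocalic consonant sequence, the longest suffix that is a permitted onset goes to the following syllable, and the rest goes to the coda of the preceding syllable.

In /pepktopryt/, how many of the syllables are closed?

Nuclei (vowels): e, o, y → 3 syllables.
σ1/σ2 boundary: /pkt/; trying suffixes from longest down, /t/ is the first permitted one, so coda /pk/ | onset /t/.
σ2/σ3 boundary: /pr/ is a licit onset in full, so it all attaches to the next syllable.
Putting it together: pepk.to.pryt.
Classifying each syllable: /pepk/ (closed), /to/ (open), /pryt/ (closed).
Closed syllables: 2.

2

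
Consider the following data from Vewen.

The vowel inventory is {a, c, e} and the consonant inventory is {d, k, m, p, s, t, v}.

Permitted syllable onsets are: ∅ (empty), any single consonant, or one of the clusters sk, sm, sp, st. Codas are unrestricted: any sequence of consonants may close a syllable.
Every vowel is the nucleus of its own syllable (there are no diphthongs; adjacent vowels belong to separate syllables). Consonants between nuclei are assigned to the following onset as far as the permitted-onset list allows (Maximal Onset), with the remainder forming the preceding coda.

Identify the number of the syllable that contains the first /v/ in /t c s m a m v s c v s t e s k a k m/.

Vowels present: c, a, c, e, a; each is a nucleus, giving 5 syllables.
σ1/σ2 boundary: /sm/ — entire cluster is a permitted onset → onset /sm/, coda ∅.
σ2/σ3 boundary: /mvs/ splits as /mv/ + /s/ (/s/ is the longest suffix that is a licit onset).
σ3/σ4 boundary: /vst/; trying suffixes from longest down, /st/ is the first permitted one, so coda /v/ | onset /st/.
σ4/σ5 boundary: /sk/ is a licit onset in full, so it all attaches to the next syllable.
Putting it together: tc.smamv.scv.ste.skakm.
The first /v/ is in the coda of syllable 2 (/smamv/).

2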